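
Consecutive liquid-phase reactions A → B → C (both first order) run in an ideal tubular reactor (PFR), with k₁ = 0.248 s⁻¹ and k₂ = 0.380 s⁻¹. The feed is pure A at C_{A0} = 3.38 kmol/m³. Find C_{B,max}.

0.989 kmol/m³

At the optimum, C_{B,max}/C_{A0} = (k₁/k₂)^[k₂/(k₂−k₁)].
= (0.248/0.380)^(0.380/(0.380−0.248)) = (0.6526)^(2.879) = 0.2927.
C_{B,max} = 0.2927×3.38 = 0.989 kmol/m³.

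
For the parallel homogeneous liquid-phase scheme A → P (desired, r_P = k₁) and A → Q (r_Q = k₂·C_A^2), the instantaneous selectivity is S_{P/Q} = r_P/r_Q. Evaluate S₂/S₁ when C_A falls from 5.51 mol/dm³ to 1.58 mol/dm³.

12.2

S_{P/Q} = (k₁/k₂)·C_A^-2, so S₂/S₁ = (C_{A,2}/C_{A,1})^-2.
= (1.58/5.51)^(-2) = (0.2868)^(-2) = 12.2.
Selectivity toward P rises as C_A falls — low-concentration operation is favoured.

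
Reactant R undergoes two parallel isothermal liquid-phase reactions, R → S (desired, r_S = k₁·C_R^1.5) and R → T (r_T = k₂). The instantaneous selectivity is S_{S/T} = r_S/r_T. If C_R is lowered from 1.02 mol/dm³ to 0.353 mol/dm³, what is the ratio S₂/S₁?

S_{S/T} = (k₁/k₂)·C_R^1.5, so S₂/S₁ = (C_{R,2}/C_{R,1})^1.5.
= (0.353/1.02)^1.5 = (0.3461)^1.5 = 0.204.
Selectivity toward S falls as C_R falls — high-concentration operation is favoured.

0.204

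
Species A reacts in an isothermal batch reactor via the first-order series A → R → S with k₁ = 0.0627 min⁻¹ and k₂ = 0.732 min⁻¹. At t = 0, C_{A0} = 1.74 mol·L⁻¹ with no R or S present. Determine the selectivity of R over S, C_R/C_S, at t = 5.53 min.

0.283

For first-order series with pure A initially, C_R(t) = k₁C_{A0}/(k₂−k₁)·(e^(−k₁t) − e^(−k₂t)).
e^(−k₁t) = e^(−0.0627×5.53) = e^(−0.3467) = 0.7070; e^(−k₂t) = e^(−4.048) = 0.01746.
C_R = 0.0627×1.74/(0.732−0.0627) × (0.7070−0.01746) = 0.1630×0.6895 = 0.1124 mol·L⁻¹.
C_A = C_{A0}e^(−k₁t) = 1.230 mol·L⁻¹, so C_S = C_{A0}−C_A−C_R = 0.3974 mol·L⁻¹; C_R/C_S = 0.283.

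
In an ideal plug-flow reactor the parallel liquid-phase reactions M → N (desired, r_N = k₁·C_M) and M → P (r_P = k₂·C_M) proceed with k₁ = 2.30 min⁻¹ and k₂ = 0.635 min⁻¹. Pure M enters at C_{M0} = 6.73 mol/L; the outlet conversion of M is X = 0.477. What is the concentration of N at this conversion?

C_M = C_{M0}(1−X) = 3.520 mol/L.
Both paths are first order in M, so the instantaneous fraction to N is constant: dC_N/d(−C_M) = k₁/(k₁+k₂) = 0.7836.
C_N = 0.7836·(C_{M0}−C_M) = 0.7836×3.210 = 2.52 mol/L.

2.52 mol/L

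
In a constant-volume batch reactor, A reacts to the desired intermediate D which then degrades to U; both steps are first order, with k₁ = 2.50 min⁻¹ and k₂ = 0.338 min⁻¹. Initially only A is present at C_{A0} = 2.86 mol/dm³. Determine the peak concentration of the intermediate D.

For a first-order series the maximum intermediate yield is C_{D,max}/C_{A0} = (k₁/k₂)^[k₂/(k₂−k₁)].
= (2.50/0.338)^(0.338/(0.338−2.50)) = (7.396)^(-0.1563) = 0.7314.
C_{D,max} = 0.7314×2.86 = 2.09 mol/dm³.

2.09 mol/dm³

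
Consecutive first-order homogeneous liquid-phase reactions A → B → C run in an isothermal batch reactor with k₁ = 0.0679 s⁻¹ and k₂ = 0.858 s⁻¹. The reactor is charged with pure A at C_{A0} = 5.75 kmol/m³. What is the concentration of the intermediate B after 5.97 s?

0.327 kmol/m³

Solving the coupled first-order balances gives C_B(t) = [k₁/(k₂−k₁)]·C_{A0}·(e^(−k₁t) − e^(−k₂t)).
e^(−k₁t) = e^(−0.0679×5.97) = e^(−0.4054) = 0.6667; e^(−k₂t) = e^(−5.122) = 0.005963.
C_B = 0.0679×5.75/(0.858−0.0679) × (0.6667−0.005963) = 0.4941×0.6608 = 0.3265 kmol/m³.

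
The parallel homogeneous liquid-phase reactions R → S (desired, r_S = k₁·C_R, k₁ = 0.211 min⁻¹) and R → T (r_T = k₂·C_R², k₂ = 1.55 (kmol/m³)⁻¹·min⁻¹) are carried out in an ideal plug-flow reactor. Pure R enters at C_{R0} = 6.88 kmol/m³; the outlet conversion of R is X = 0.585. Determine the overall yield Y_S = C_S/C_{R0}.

0.0169

C_R = C_{R0}(1−X) = 2.855 kmol/m³.
Along a PFR/batch, dC_S/dC_R = −r_S/(r_S+r_T) = −k₁/(k₁+k₂·C_R).
Integrating from C_{R0} to C_R: C_S = (0.211/1.55)·ln[(0.211+1.55·6.88)/(0.211+1.55·2.86)] = 0.1361·ln(10.88/4.637) = 0.1160 kmol/m³.
Y_S = C_S/C_{R0} = 0.1160/6.88 = 0.0169.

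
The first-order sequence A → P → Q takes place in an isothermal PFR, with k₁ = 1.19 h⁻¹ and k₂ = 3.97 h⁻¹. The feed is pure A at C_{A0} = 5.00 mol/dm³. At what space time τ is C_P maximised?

0.433 h

Setting dC_P/dτ = 0 gives τ_opt = ln(k₂/k₁)/(k₂−k₁).
= ln(3.97/1.19)/(3.97−1.19) = ln(3.336)/2.780 = 1.205/2.780 = 0.433 h.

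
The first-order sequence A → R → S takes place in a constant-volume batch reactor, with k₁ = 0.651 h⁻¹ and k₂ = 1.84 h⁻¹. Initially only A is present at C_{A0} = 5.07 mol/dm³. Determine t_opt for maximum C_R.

Setting dC_R/dt = 0 gives t_opt = ln(k₂/k₁)/(k₂−k₁).
= ln(1.84/0.651)/(1.84−0.651) = ln(2.826)/1.189 = 1.039/1.189 = 0.874 h.

0.874 h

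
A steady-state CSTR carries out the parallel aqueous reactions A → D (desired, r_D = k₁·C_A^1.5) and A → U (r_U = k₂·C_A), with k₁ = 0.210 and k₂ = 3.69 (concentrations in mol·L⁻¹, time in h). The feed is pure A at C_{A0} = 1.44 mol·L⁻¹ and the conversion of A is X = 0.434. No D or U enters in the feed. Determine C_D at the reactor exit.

Exit C_A = C_{A0}(1−X) = 1.44×0.566 = 0.8150 mol·L⁻¹.
A CSTR operates uniformly at the exit composition, giving r_D = 0.1545 and r_U = 3.007 (each k·C_A^n at C_A = 0.8150).
Fraction of consumed A going to D: r_D/(r_D+r_U) = 0.04887.
C_D = 0.04887·C_{A0}·X = 0.04887×1.44×0.434 = 0.0305 mol·L⁻¹.

0.0305 mol·L⁻¹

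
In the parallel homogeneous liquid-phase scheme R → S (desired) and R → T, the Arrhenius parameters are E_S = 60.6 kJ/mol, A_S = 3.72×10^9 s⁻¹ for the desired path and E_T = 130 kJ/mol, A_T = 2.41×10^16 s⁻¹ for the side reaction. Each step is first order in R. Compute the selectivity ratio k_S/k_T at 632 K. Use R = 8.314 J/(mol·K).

k_S/k_T = (A_S/A_T)·exp[−(E_S−E_T)/(RT)] = (A_S/A_T)·exp[(E_T−E_S)/(RT)].
(E_T−E_S)/(RT) = (130−60.6)×10³/(8.314×632) = 69400/5254 = 13.21.
k_S/k_T = (3.72×10^9/2.41×10^16)·exp(13.21) = 1.544×10^-7 × 5.446×10^5 = 0.0841.
Since E_S < E_T, lowering the temperature improves selectivity toward S.

0.0841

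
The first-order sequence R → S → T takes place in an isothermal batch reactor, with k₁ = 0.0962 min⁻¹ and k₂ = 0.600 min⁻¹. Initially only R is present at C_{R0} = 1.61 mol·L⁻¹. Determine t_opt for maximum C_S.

3.63 min

For first-order series the maximum of C_S occurs at t_opt = ln(k₂/k₁)/(k₂−k₁).
= ln(0.600/0.0962)/(0.600−0.0962) = ln(6.237)/0.5038 = 1.831/0.5038 = 3.63 min.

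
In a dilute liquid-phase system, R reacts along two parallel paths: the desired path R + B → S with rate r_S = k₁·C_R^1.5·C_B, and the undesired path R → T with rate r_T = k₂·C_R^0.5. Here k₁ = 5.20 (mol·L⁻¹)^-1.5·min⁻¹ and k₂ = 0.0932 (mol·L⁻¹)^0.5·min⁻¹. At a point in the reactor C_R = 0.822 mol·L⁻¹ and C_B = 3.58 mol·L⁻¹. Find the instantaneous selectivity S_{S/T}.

S_{S/T} = r_S/r_T = (k₁·C_R^1.5·C_B)/(k₂·C_R^0.5) = (k₁/k₂)·C_R·C_B.
= (5.20×0.8220^1.5×3.580) / (0.0932×0.8220^0.5) = 13.87/0.08450 = 164.
Since the desired path is higher order in R, keeping C_R high (PFR or concentrated feed) favours S.

164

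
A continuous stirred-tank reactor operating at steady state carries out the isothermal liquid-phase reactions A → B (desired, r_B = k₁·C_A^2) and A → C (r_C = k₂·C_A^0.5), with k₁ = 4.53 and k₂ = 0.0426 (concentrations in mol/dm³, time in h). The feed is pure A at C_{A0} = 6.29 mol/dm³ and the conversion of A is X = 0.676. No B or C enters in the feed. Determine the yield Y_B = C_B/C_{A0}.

Exit C_A = C_{A0}(1−X) = 6.29×0.324 = 2.038 mol/dm³.
Rates in a CSTR are evaluated at the outlet concentration: r_B = 4.53×2.038^2 = 18.81, r_C = 0.0426×2.038^0.5 = 0.06081.
Fraction of consumed A going to B: r_B/(r_B+r_C) = 0.9968.
C_B = 0.9968·C_{A0}·X = 0.9968×6.29×0.676 = 4.24 mol/dm³; Y_B = C_B/C_{A0} = 0.674.

0.674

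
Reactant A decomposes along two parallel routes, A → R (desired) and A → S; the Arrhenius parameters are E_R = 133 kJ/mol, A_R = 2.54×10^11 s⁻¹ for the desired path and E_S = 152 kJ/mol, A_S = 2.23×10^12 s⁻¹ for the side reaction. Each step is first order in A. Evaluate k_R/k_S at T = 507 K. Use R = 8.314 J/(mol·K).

k_R/k_S = (A_R/A_S)·exp[−(E_R−E_S)/(RT)] = (A_R/A_S)·exp[(E_S−E_R)/(RT)].
(E_S−E_R)/(RT) = (152−133)×10³/(8.314×507) = 19000/4215 = 4.507.
k_R/k_S = (2.54×10^11/2.23×10^12)·exp(4.507) = 0.1139 × 90.69 = 10.3.

10.3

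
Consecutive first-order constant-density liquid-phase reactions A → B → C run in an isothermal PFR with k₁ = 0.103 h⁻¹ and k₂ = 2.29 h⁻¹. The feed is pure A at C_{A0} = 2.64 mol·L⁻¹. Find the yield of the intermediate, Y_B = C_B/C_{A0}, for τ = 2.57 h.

0.0360

Solving the coupled first-order balances gives C_B(τ) = [k₁/(k₂−k₁)]·C_{A0}·(e^(−k₁τ) − e^(−k₂τ)).
e^(−k₁τ) = e^(−0.103×2.57) = e^(−0.2647) = 0.7674; e^(−k₂τ) = e^(−5.885) = 0.002780.
C_B = 0.103×2.64/(2.29−0.103) × (0.7674−0.002780) = 0.1243×0.7646 = 0.09507 mol·L⁻¹.
Y_B = C_B/C_{A0} = 0.09507/2.64 = 0.0360.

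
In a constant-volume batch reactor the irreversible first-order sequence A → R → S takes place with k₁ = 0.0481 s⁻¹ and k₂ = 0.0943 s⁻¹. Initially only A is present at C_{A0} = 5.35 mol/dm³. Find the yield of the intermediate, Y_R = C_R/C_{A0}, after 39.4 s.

0.131

For first-order series with pure A initially, C_R(t) = k₁C_{A0}/(k₂−k₁)·(e^(−k₁t) − e^(−k₂t)).
e^(−k₁t) = e^(−0.0481×39.4) = e^(−1.895) = 0.1503; e^(−k₂t) = e^(−3.715) = 0.02435.
C_R = 0.0481×5.35/(0.0943−0.0481) × (0.1503−0.02435) = 5.570×0.1260 = 0.7016 mol/dm³.
Y_R = C_R/C_{A0} = 0.7016/5.35 = 0.131.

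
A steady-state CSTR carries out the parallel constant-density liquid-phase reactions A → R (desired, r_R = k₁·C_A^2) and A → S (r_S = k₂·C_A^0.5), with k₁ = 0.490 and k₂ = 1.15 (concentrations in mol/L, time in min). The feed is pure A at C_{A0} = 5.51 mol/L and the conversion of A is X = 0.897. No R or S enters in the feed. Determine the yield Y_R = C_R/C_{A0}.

Exit C_A = C_{A0}(1−X) = 5.51×0.103 = 0.5675 mol/L.
In a CSTR the entire volume is at exit conditions, so r_R = 0.490×0.5675^2 = 0.1578 and r_S = 1.15×0.5675^0.5 = 0.8663.
Fraction of consumed A going to R: r_R/(r_R+r_S) = 0.1541.
C_R = 0.1541·C_{A0}·X = 0.1541×5.51×0.897 = 0.762 mol/L; Y_R = C_R/C_{A0} = 0.138.

0.138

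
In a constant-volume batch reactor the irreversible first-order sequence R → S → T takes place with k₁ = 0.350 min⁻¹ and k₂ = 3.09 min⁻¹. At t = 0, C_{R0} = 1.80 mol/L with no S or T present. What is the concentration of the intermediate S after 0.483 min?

The intermediate concentration in a first-order A→B→C sequence is C_S = k₁C_{R0}(e^(−k₁t) − e^(−k₂t))/(k₂−k₁).
e^(−k₁t) = e^(−0.350×0.483) = e^(−0.1690) = 0.8445; e^(−k₂t) = e^(−1.492) = 0.2248.
C_S = 0.350×1.80/(3.09−0.350) × (0.8445−0.2248) = 0.2299×0.6197 = 0.1425 mol/L.

0.142 mol/L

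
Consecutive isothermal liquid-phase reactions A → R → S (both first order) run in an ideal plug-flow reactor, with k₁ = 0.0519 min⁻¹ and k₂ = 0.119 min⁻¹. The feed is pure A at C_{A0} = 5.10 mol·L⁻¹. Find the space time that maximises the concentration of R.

The intermediate peaks when r₁ = r₂, i.e. k₁e^(−k₁τ) = k₂e^(−k₂τ), giving τ_opt = ln(k₂/k₁)/(k₂−k₁).
= ln(0.119/0.0519)/(0.119−0.0519) = ln(2.293)/0.06710 = 0.8298/0.06710 = 12.4 min.

12.4 min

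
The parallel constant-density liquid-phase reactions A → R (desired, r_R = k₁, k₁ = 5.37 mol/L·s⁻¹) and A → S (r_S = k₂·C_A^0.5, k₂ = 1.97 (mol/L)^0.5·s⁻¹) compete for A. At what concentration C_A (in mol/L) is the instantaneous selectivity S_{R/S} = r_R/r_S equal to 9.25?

0.0868 mol/L

S_{R/S} = (k₁/k₂)·C_A^-0.5 ⇒ C_A = (S·k₂/k₁)^(-2).
= (9.25×1.97/5.37)^(-2) = (3.393)^(-2) = 0.0868 mol/L.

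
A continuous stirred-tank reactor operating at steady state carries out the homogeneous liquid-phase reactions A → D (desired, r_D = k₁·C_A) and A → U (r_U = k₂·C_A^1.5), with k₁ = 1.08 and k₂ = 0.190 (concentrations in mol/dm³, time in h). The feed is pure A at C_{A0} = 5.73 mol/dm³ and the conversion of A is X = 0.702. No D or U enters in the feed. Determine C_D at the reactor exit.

3.27 mol/dm³

Exit C_A = C_{A0}(1−X) = 5.73×0.298 = 1.708 mol/dm³.
Rates in a CSTR are evaluated at the outlet concentration: r_D = 1.08×1.708 = 1.844, r_U = 0.190×1.708^1.5 = 0.4239.
Fraction of consumed A going to D: r_D/(r_D+r_U) = 0.8131.
C_D = 0.8131·C_{A0}·X = 0.8131×5.73×0.702 = 3.27 mol/dm³.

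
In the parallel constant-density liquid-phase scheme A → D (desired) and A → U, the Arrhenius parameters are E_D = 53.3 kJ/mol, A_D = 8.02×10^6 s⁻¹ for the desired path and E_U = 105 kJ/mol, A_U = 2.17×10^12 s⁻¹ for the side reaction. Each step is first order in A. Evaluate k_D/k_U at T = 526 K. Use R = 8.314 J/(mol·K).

With equal orders, S_{D/U} = k_D/k_U = (A_D/A_U)·exp[(E_U−E_D)/(RT)].
(E_U−E_D)/(RT) = (105−53.3)×10³/(8.314×526) = 51700/4373 = 11.82.
k_D/k_U = (8.02×10^6/2.17×10^12)·exp(11.82) = 3.696×10^-6 × 1.362×10^5 = 0.503.
Since E_D < E_U, lowering the temperature improves selectivity toward D.

0.503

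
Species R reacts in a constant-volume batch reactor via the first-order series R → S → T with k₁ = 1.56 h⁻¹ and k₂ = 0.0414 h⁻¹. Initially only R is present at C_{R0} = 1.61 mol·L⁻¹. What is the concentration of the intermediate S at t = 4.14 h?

Solving the coupled first-order balances gives C_S(t) = [k₁/(k₂−k₁)]·C_{R0}·(e^(−k₁t) − e^(−k₂t)).
e^(−k₁t) = e^(−1.56×4.14) = e^(−6.458) = 0.001567; e^(−k₂t) = e^(−0.1714) = 0.8425.
C_S = 1.56×1.61/(0.0414−1.56) × (0.001567−0.8425) = (-1.654)×(-0.8409) = 1.391 mol·L⁻¹.

1.39 mol·L⁻¹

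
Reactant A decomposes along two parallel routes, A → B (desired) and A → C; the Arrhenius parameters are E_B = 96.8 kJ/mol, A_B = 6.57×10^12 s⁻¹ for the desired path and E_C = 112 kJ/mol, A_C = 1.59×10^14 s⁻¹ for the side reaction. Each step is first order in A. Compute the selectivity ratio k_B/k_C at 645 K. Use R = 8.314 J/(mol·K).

0.703

With equal orders, S_{B/C} = k_B/k_C = (A_B/A_C)·exp[(E_C−E_B)/(RT)].
(E_C−E_B)/(RT) = (112−96.8)×10³/(8.314×645) = 15200/5363 = 2.834.
k_B/k_C = (6.57×10^12/1.59×10^14)·exp(2.834) = 0.04132 × 17.02 = 0.703.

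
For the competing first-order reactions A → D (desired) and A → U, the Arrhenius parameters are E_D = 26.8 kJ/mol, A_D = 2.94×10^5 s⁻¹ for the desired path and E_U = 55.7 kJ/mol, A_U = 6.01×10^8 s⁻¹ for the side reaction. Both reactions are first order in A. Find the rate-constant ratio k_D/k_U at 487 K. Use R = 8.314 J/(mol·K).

0.616

k_D/k_U = (A_D/A_U)·exp[−(E_D−E_U)/(RT)] = (A_D/A_U)·exp[(E_U−E_D)/(RT)].
(E_U−E_D)/(RT) = (55.7−26.8)×10³/(8.314×487) = 28900/4049 = 7.138.
k_D/k_U = (2.94×10^5/6.01×10^8)·exp(7.138) = 4.892×10^-4 × 1259 = 0.616.
Since E_D < E_U, lowering the temperature improves selectivity toward D.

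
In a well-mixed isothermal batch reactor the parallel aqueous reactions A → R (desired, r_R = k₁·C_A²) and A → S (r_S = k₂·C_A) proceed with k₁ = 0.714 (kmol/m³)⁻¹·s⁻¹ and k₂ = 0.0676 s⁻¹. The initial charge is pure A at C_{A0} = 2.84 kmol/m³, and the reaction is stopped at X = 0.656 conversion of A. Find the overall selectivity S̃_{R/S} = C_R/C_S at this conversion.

C_A = C_{A0}(1−X) = 0.9770 kmol/m³.
Along a PFR/batch, dC_S/dC_A = −r_S/(r_R+r_S) = −k₂/(k₂+k₁·C_A).
Integrating from C_{A0} to C_A: C_S = (0.0676/0.714)·ln[(0.0676+0.714·2.84)/(0.0676+0.714·0.977)] = 0.09468·ln(2.095/0.7651) = 0.09538 kmol/m³.
Then C_R = (C_{A0}−C_A) − C_S = 1.863 − 0.09538 = 1.768 kmol/m³.
S̃_{R/S} = C_R/C_S = 1.768/0.09538 = 18.5.

18.5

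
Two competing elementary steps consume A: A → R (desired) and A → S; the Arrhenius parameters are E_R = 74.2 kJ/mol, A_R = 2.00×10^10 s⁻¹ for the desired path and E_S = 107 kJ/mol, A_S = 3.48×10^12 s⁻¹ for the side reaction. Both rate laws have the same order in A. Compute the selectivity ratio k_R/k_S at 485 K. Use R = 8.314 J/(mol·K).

With equal orders, S_{R/S} = k_R/k_S = (A_R/A_S)·exp[(E_S−E_R)/(RT)].
(E_S−E_R)/(RT) = (107−74.2)×10³/(8.314×485) = 32800/4032 = 8.134.
k_R/k_S = (2.00×10^10/3.48×10^12)·exp(8.134) = 0.005747 × 3410 = 19.6.
Since E_R < E_S, lowering the temperature improves selectivity toward R.

19.6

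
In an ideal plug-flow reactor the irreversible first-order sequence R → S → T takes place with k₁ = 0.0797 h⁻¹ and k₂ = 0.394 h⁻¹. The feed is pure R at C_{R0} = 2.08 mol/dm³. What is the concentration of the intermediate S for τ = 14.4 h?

For first-order series with pure R initially, C_S(τ) = k₁C_{R0}/(k₂−k₁)·(e^(−k₁τ) − e^(−k₂τ)).
e^(−k₁τ) = e^(−0.0797×14.4) = e^(−1.148) = 0.3174; e^(−k₂τ) = e^(−5.674) = 0.003435.
C_S = 0.0797×2.08/(0.394−0.0797) × (0.3174−0.003435) = 0.5274×0.3139 = 0.1656 mol/dm³.

0.166 mol/dm³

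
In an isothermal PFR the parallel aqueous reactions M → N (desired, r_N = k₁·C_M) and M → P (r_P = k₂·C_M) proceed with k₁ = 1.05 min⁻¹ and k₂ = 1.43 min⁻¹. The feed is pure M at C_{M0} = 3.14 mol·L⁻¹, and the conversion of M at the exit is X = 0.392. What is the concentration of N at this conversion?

0.521 mol·L⁻¹

C_M = C_{M0}(1−X) = 1.909 mol·L⁻¹.
Both paths are first order in M, so the instantaneous fraction to N is constant: dC_N/d(−C_M) = k₁/(k₁+k₂) = 0.4234.
C_N = 0.4234·(C_{M0}−C_M) = 0.4234×1.231 = 0.521 mol·L⁻¹.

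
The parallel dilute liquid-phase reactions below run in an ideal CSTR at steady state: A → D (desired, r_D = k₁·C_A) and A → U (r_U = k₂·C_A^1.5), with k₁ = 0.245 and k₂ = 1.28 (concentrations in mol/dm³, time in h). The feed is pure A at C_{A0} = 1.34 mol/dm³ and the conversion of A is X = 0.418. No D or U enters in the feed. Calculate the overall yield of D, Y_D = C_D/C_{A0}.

0.0745

Exit C_A = C_{A0}(1−X) = 1.34×0.582 = 0.7799 mol/dm³.
Rates in a CSTR are evaluated at the outlet concentration: r_D = 0.245×0.7799 = 0.1911, r_U = 1.28×0.7799^1.5 = 0.8816.
Fraction of consumed A going to D: r_D/(r_D+r_U) = 0.1781.
C_D = 0.1781·C_{A0}·X = 0.1781×1.34×0.418 = 0.0998 mol/dm³; Y_D = C_D/C_{A0} = 0.0745.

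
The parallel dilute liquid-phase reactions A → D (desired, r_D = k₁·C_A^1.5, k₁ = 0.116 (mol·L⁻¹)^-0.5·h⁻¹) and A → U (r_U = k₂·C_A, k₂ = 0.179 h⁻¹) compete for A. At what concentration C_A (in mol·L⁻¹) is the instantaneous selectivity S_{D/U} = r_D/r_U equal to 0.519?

S_{D/U} = (k₁/k₂)·C_A^0.5 ⇒ C_A = (S·k₂/k₁)^(2).
= (0.519×0.179/0.116)^(2) = (0.8009)^(2) = 0.641 mol·L⁻¹.

0.641 mol·L⁻¹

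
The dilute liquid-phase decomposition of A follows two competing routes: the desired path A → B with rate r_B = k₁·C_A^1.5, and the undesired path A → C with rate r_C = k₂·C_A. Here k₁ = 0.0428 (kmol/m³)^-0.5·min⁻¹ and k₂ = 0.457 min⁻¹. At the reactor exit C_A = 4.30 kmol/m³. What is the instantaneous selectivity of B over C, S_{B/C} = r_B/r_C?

0.194

S_{B/C} = r_B/r_C = (k₁·C_A^1.5)/(k₂·C_A) = (k₁/k₂)·C_A^0.5.
= (0.0428×4.300^1.5) / (0.457×4.300) = 0.3816/1.965 = 0.194.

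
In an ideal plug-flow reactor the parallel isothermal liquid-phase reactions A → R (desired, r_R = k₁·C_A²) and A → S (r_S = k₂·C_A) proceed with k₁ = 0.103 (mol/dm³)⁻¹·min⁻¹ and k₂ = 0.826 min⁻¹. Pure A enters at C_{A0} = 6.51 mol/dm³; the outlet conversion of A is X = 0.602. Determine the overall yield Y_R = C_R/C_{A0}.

C_A = C_{A0}(1−X) = 2.591 mol/dm³.
Along a PFR/batch, dC_S/dC_A = −r_S/(r_R+r_S) = −k₂/(k₂+k₁·C_A).
Integrating from C_{A0} to C_A: C_S = (0.826/0.103)·ln[(0.826+0.103·6.51)/(0.826+0.103·2.59)] = 8.019·ln(1.497/1.093) = 2.521 mol/dm³.
Then C_R = (C_{A0}−C_A) − C_S = 3.919 − 2.521 = 1.398 mol/dm³.
Y_R = C_R/C_{A0} = 1.398/6.51 = 0.215.

0.215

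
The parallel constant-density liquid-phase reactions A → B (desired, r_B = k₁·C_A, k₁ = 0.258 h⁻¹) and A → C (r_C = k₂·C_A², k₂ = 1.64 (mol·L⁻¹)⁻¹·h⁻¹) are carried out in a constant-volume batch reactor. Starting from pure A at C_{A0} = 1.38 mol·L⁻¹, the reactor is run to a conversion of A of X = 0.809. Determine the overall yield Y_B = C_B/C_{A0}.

C_A = C_{A0}(1−X) = 0.2636 mol·L⁻¹.
Along a PFR/batch, dC_B/dC_A = −r_B/(r_B+r_C) = −k₁/(k₁+k₂·C_A).
Integrating from C_{A0} to C_A: C_B = (0.258/1.64)·ln[(0.258+1.64·1.38)/(0.258+1.64·0.264)] = 0.1573·ln(2.521/0.6903) = 0.2038 mol·L⁻¹.
Y_B = C_B/C_{A0} = 0.2038/1.38 = 0.148.

0.148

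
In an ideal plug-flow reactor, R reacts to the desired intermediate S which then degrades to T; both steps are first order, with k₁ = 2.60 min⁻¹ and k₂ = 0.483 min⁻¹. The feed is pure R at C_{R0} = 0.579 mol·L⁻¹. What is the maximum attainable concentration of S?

0.394 mol·L⁻¹

At the optimum, C_{S,max}/C_{R0} = (k₁/k₂)^[k₂/(k₂−k₁)].
= (2.60/0.483)^(0.483/(0.483−2.60)) = (5.383)^(-0.2282) = 0.6811.
C_{S,max} = 0.6811×0.579 = 0.394 mol·L⁻¹.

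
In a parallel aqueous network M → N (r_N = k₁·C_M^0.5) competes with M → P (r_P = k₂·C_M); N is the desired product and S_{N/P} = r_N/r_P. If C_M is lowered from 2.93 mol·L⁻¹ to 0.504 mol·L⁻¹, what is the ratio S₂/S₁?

S_{N/P} = (k₁/k₂)·C_M^-0.5, so S₂/S₁ = (C_{M,2}/C_{M,1})^-0.5.
= (0.504/2.93)^(-0.5) = (0.1720)^(-0.5) = 2.41.

2.41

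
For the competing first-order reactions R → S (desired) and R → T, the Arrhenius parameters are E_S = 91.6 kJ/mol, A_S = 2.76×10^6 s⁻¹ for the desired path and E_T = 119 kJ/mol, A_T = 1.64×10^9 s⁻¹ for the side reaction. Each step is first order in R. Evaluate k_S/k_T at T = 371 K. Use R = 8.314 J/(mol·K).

Since both paths have the same order in R, the concentration cancels and S_{S/T} = k_S/k_T = (A_S/A_T)·exp[(E_T−E_S)/(RT)].
(E_T−E_S)/(RT) = (119−91.6)×10³/(8.314×371) = 27400/3084 = 8.883.
k_S/k_T = (2.76×10^6/1.64×10^9)·exp(8.883) = 0.001683 × 7209 = 12.1.

12.1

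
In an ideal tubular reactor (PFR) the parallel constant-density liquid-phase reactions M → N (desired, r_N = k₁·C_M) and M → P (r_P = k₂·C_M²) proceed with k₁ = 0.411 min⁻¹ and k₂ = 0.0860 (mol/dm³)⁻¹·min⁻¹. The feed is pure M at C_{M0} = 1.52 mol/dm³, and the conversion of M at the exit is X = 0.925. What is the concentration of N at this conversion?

C_M = C_{M0}(1−X) = 0.1140 mol/dm³.
Along a PFR/batch, dC_N/dC_M = −r_N/(r_N+r_P) = −k₁/(k₁+k₂·C_M).
Integrating from C_{M0} to C_M: C_N = (0.411/0.0860)·ln[(0.411+0.0860·1.52)/(0.411+0.0860·0.114)] = 4.779·ln(0.5417/0.4208) = 1.207 mol/dm³.

1.21 mol/dm³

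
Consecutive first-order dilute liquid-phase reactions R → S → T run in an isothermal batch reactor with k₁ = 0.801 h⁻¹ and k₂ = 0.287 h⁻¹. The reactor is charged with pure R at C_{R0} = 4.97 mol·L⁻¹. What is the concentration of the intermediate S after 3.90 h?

2.19 mol·L⁻¹

Solving the coupled first-order balances gives C_S(t) = [k₁/(k₂−k₁)]·C_{R0}·(e^(−k₁t) − e^(−k₂t)).
e^(−k₁t) = e^(−0.801×3.90) = e^(−3.124) = 0.04399; e^(−k₂t) = e^(−1.119) = 0.3265.
C_S = 0.801×4.97/(0.287−0.801) × (0.04399−0.3265) = (-7.745)×(-0.2825) = 2.188 mol·L⁻¹.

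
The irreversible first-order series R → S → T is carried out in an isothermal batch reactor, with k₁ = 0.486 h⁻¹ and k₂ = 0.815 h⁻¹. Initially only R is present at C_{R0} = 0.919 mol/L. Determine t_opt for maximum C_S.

1.57 h

The intermediate peaks when r₁ = r₂, i.e. k₁e^(−k₁t) = k₂e^(−k₂t), giving t_opt = ln(k₂/k₁)/(k₂−k₁).
= ln(0.815/0.486)/(0.815−0.486) = ln(1.677)/0.3290 = 0.5170/0.3290 = 1.57 h.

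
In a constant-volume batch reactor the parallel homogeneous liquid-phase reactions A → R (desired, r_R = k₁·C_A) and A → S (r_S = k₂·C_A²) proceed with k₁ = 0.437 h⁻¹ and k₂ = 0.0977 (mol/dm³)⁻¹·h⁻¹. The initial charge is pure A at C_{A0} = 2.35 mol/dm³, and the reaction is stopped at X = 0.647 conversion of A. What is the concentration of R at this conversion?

C_A = C_{A0}(1−X) = 0.8296 mol/dm³.
Along a PFR/batch, dC_R/dC_A = −r_R/(r_R+r_S) = −k₁/(k₁+k₂·C_A).
Integrating from C_{A0} to C_A: C_R = (0.437/0.0977)·ln[(0.437+0.0977·2.35)/(0.437+0.0977·0.830)] = 4.473·ln(0.6666/0.5180) = 1.128 mol/dm³.

1.13 mol/dm³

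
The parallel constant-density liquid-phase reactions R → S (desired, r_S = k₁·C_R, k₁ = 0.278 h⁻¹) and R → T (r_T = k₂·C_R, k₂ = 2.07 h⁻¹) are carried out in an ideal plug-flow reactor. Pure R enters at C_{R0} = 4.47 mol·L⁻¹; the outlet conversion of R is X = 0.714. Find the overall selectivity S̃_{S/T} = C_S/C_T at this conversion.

0.134

C_R = C_{R0}(1−X) = 1.278 mol·L⁻¹.
Both paths are first order in R, so the instantaneous fraction to S is constant: dC_S/d(−C_R) = k₁/(k₁+k₂) = 0.1184.
C_S = 0.1184·(C_{R0}−C_R) = 0.1184×3.192 = 0.378 mol·L⁻¹.
C_T = (C_{R0}−C_R)−C_S = 2.814 mol·L⁻¹; S̃_{S/T} = 0.3779/2.814 = 0.134.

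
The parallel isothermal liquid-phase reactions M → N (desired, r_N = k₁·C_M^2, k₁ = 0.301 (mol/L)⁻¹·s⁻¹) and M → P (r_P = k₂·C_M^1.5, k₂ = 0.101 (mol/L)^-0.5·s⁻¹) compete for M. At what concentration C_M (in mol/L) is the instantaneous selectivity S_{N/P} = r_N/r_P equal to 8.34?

S_{N/P} = (k₁/k₂)·C_M^0.5 ⇒ C_M = (S·k₂/k₁)^(2).
= (8.34×0.101/0.301)^(2) = (2.798)^(2) = 7.83 mol/L.

7.83 mol/L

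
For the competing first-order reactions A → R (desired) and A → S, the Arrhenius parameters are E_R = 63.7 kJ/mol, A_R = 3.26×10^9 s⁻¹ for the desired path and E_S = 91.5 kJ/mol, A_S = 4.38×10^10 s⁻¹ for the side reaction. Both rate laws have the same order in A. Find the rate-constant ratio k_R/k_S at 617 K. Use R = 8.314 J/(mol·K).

k_R/k_S = (A_R/A_S)·exp[−(E_R−E_S)/(RT)] = (A_R/A_S)·exp[(E_S−E_R)/(RT)].
(E_S−E_R)/(RT) = (91.5−63.7)×10³/(8.314×617) = 27800/5130 = 5.419.
k_R/k_S = (3.26×10^9/4.38×10^10)·exp(5.419) = 0.07443 × 225.7 = 16.8.

16.8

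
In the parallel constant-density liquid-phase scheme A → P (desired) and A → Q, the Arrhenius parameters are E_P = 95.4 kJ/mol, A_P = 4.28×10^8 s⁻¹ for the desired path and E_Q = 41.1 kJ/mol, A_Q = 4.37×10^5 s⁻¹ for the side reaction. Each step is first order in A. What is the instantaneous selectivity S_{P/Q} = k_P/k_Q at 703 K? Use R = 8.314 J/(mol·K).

0.0904

Since both paths have the same order in A, the concentration cancels and S_{P/Q} = k_P/k_Q = (A_P/A_Q)·exp[(E_Q−E_P)/(RT)].
(E_Q−E_P)/(RT) = (41.1−95.4)×10³/(8.314×703) = -54300/5845 = -9.290.
k_P/k_Q = (4.28×10^8/4.37×10^5)·exp(-9.290) = 979.4 × 9.231×10^-5 = 0.0904.
Since E_P > E_Q, raising the temperature improves selectivity toward P.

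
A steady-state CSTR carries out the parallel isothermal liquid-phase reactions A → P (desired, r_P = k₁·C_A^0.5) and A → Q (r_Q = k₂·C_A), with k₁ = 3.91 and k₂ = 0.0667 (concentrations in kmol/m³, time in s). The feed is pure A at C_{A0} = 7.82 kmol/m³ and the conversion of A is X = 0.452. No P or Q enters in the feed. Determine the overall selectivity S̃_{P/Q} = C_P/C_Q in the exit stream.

28.3

Exit C_A = C_{A0}(1−X) = 7.82×0.548 = 4.285 kmol/m³.
A CSTR operates uniformly at the exit composition, giving r_P = 8.094 and r_Q = 0.2858 (each k·C_A^n at C_A = 4.285).
Overall selectivity = C_P/C_Q = r_Pτ/(r_Qτ) = r_P/r_Q = 28.3.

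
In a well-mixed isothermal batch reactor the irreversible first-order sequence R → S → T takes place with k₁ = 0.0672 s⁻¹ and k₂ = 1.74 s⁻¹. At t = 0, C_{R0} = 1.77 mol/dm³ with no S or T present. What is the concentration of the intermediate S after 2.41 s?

0.0594 mol/dm³

Solving the coupled first-order balances gives C_S(t) = [k₁/(k₂−k₁)]·C_{R0}·(e^(−k₁t) − e^(−k₂t)).
e^(−k₁t) = e^(−0.0672×2.41) = e^(−0.1620) = 0.8505; e^(−k₂t) = e^(−4.193) = 0.01509.
C_S = 0.0672×1.77/(1.74−0.0672) × (0.8505−0.01509) = 0.07110×0.8354 = 0.05940 mol/dm³.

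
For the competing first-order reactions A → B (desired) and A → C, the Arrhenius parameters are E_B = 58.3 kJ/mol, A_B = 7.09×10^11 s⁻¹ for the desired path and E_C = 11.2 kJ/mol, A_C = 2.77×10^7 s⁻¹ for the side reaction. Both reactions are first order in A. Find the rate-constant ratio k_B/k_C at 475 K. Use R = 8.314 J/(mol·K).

Since both paths have the same order in A, the concentration cancels and S_{B/C} = k_B/k_C = (A_B/A_C)·exp[(E_C−E_B)/(RT)].
(E_C−E_B)/(RT) = (11.2−58.3)×10³/(8.314×475) = -47100/3949 = -11.93.
k_B/k_C = (7.09×10^11/2.77×10^7)·exp(-11.93) = 25596 × 6.612×10^-6 = 0.169.

0.169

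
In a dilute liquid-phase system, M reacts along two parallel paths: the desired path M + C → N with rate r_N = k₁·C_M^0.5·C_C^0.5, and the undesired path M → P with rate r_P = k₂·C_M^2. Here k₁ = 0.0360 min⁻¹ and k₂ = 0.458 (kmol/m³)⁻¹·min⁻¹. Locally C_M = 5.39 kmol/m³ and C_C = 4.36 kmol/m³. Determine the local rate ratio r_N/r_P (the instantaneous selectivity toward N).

0.0131

S_{N/P} = r_N/r_P = (k₁·C_M^0.5·C_C^0.5)/(k₂·C_M^2) = (k₁/k₂)·C_M^-1.5·C_C^0.5.
= (0.0360×5.390^0.5×4.360^0.5) / (0.458×5.390^2) = 0.1745/13.31 = 0.0131.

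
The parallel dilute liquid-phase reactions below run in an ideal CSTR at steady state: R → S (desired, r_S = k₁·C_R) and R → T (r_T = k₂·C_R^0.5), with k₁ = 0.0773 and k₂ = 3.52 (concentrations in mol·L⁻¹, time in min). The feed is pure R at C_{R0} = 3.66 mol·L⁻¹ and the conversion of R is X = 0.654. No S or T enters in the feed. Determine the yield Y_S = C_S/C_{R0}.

Exit C_R = C_{R0}(1−X) = 3.66×0.346 = 1.266 mol·L⁻¹.
A CSTR operates uniformly at the exit composition, giving r_S = 0.09789 and r_T = 3.961 (each k·C_R^n at C_R = 1.266).
Fraction of consumed R going to S: r_S/(r_S+r_T) = 0.02412.
C_S = 0.02412·C_{R0}·X = 0.02412×3.66×0.654 = 0.0577 mol·L⁻¹; Y_S = C_S/C_{R0} = 0.0158.

0.0158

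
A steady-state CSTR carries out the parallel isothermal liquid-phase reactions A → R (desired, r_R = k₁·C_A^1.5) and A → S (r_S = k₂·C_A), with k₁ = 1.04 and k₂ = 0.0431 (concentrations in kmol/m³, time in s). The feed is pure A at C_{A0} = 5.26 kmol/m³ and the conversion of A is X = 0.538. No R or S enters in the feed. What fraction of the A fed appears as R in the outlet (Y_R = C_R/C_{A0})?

Exit C_A = C_{A0}(1−X) = 5.26×0.462 = 2.430 kmol/m³.
Rates in a CSTR are evaluated at the outlet concentration: r_R = 1.04×2.430^1.5 = 3.940, r_S = 0.0431×2.430 = 0.1047.
Fraction of consumed A going to R: r_R/(r_R+r_S) = 0.9741.
C_R = 0.9741·C_{A0}·X = 0.9741×5.26×0.538 = 2.76 kmol/m³; Y_R = C_R/C_{A0} = 0.524.

0.524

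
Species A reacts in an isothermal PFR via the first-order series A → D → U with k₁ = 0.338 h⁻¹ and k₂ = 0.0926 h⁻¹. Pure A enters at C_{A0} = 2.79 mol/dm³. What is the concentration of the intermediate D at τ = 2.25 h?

Solving the coupled first-order balances gives C_D(τ) = [k₁/(k₂−k₁)]·C_{A0}·(e^(−k₁τ) − e^(−k₂τ)).
e^(−k₁τ) = e^(−0.338×2.25) = e^(−0.7605) = 0.4674; e^(−k₂τ) = e^(−0.2084) = 0.8119.
C_D = 0.338×2.79/(0.0926−0.338) × (0.4674−0.8119) = (-3.843)×(-0.3445) = 1.324 mol/dm³.

1.32 mol/dm³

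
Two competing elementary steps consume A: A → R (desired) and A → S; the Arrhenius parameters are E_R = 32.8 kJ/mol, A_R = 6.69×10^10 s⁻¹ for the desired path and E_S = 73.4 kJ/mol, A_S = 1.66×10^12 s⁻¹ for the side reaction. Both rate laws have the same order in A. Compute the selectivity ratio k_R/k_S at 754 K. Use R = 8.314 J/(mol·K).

26.2

Since both paths have the same order in A, the concentration cancels and S_{R/S} = k_R/k_S = (A_R/A_S)·exp[(E_S−E_R)/(RT)].
(E_S−E_R)/(RT) = (73.4−32.8)×10³/(8.314×754) = 40600/6269 = 6.477.
k_R/k_S = (6.69×10^10/1.66×10^12)·exp(6.477) = 0.04030 × 649.7 = 26.2.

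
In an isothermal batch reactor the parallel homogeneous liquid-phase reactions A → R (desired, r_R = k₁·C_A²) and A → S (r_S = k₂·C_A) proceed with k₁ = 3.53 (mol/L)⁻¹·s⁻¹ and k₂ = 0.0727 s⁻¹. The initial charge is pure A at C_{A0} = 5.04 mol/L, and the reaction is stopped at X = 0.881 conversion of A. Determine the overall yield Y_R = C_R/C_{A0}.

C_A = C_{A0}(1−X) = 0.5998 mol/L.
Along a PFR/batch, dC_S/dC_A = −r_S/(r_R+r_S) = −k₂/(k₂+k₁·C_A).
Integrating from C_{A0} to C_A: C_S = (0.0727/3.53)·ln[(0.0727+3.53·5.04)/(0.0727+3.53·0.600)] = 0.02059·ln(17.86/2.190) = 0.04323 mol/L.
Then C_R = (C_{A0}−C_A) − C_S = 4.440 − 0.04323 = 4.397 mol/L.
Y_R = C_R/C_{A0} = 4.397/5.04 = 0.872.

0.872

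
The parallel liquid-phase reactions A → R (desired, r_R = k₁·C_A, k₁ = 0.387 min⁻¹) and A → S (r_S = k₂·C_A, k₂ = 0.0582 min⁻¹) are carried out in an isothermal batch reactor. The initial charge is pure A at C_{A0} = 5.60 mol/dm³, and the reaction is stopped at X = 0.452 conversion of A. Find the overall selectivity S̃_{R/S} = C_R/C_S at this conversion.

6.65

C_A = C_{A0}(1−X) = 3.069 mol/dm³.
Both paths are first order in A, so the instantaneous fraction to R is constant: dC_R/d(−C_A) = k₁/(k₁+k₂) = 0.8693.
C_R = 0.8693·(C_{A0}−C_A) = 0.8693×2.531 = 2.20 mol/dm³.
C_S = (C_{A0}−C_A)−C_R = 0.3309 mol/dm³; S̃_{R/S} = 2.200/0.3309 = 6.65.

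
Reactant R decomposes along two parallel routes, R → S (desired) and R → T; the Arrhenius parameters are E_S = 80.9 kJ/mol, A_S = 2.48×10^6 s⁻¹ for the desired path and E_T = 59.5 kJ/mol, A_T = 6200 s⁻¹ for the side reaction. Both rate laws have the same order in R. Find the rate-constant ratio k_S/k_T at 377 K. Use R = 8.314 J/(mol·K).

With equal orders, S_{S/T} = k_S/k_T = (A_S/A_T)·exp[(E_T−E_S)/(RT)].
(E_T−E_S)/(RT) = (59.5−80.9)×10³/(8.314×377) = -21400/3134 = -6.828.
k_S/k_T = (2.48×10^6/6200)·exp(-6.828) = 400.0 × 0.001084 = 0.433.

0.433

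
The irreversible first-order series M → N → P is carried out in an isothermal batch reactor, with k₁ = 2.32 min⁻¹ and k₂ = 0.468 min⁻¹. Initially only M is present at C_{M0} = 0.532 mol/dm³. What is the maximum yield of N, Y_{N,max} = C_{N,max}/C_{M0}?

For a first-order series the maximum intermediate yield is C_{N,max}/C_{M0} = (k₁/k₂)^[k₂/(k₂−k₁)].
= (2.32/0.468)^(0.468/(0.468−2.32)) = (4.957)^(-0.2527) = 0.6673.

0.667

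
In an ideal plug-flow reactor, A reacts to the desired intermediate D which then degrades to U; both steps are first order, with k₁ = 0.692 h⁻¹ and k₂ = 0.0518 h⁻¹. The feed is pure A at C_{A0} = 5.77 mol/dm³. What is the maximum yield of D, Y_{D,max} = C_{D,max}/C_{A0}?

0.811

At the optimum, C_{D,max}/C_{A0} = (k₁/k₂)^[k₂/(k₂−k₁)].
= (0.692/0.0518)^(0.0518/(0.0518−0.692)) = (13.36)^(-0.08091) = 0.8108.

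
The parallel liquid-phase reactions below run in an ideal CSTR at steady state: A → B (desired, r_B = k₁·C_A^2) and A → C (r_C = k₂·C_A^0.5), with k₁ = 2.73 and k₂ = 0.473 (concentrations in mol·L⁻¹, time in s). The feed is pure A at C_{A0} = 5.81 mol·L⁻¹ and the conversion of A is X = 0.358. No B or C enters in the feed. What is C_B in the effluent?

Exit C_A = C_{A0}(1−X) = 5.81×0.642 = 3.730 mol·L⁻¹.
In a CSTR the entire volume is at exit conditions, so r_B = 2.73×3.730^2 = 37.98 and r_C = 0.473×3.730^0.5 = 0.9135.
Fraction of consumed A going to B: r_B/(r_B+r_C) = 0.9765.
C_B = 0.9765·C_{A0}·X = 0.9765×5.81×0.358 = 2.03 mol·L⁻¹.

2.03 mol·L⁻¹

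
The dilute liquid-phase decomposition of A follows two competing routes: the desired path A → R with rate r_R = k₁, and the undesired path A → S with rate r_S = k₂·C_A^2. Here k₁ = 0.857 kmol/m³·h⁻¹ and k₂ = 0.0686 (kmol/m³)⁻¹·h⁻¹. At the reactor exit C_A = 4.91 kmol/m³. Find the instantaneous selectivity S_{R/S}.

0.518

S_{R/S} = r_R/r_S = (k₁)/(k₂·C_A^2) = (k₁/k₂)·C_A^-2.
= (0.857) / (0.0686×4.910^2) = 0.8570/1.654 = 0.518.
The undesired path is higher order in A, so low C_A (CSTR or dilute feed) favours R.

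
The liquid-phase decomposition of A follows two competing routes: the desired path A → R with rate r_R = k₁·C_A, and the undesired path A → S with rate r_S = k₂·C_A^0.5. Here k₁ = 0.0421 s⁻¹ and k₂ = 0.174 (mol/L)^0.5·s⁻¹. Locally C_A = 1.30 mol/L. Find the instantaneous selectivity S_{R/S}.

0.276

S_{R/S} = r_R/r_S = (k₁·C_A)/(k₂·C_A^0.5) = (k₁/k₂)·C_A^0.5.
= (0.0421×1.300) / (0.174×1.300^0.5) = 0.05473/0.1984 = 0.276.
Since the desired path is higher order in A, keeping C_A high (PFR or concentrated feed) favours R.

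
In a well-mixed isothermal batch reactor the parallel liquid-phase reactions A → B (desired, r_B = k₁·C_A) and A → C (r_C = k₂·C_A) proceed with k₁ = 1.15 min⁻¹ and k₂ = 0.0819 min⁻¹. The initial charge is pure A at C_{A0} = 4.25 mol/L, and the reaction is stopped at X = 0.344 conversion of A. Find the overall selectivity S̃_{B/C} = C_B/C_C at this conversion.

C_A = C_{A0}(1−X) = 2.788 mol/L.
Both paths are first order in A, so the instantaneous fraction to B is constant: dC_B/d(−C_A) = k₁/(k₁+k₂) = 0.9335.
C_B = 0.9335·(C_{A0}−C_A) = 0.9335×1.462 = 1.36 mol/L.
C_C = (C_{A0}−C_A)−C_B = 0.09720 mol/L; S̃_{B/C} = 1.365/0.09720 = 14.0.

14.0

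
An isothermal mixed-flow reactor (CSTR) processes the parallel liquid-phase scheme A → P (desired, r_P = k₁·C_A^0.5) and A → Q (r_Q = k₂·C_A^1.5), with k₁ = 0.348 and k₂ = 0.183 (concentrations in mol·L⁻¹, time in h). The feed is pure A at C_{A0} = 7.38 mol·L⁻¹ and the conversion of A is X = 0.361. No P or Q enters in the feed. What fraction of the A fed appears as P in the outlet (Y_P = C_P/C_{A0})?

Exit C_A = C_{A0}(1−X) = 7.38×0.639 = 4.716 mol·L⁻¹.
Rates in a CSTR are evaluated at the outlet concentration: r_P = 0.348×4.716^0.5 = 0.7557, r_Q = 0.183×4.716^1.5 = 1.874.
Fraction of consumed A going to P: r_P/(r_P+r_Q) = 0.2874.
C_P = 0.2874·C_{A0}·X = 0.2874×7.38×0.361 = 0.766 mol·L⁻¹; Y_P = C_P/C_{A0} = 0.104.

0.104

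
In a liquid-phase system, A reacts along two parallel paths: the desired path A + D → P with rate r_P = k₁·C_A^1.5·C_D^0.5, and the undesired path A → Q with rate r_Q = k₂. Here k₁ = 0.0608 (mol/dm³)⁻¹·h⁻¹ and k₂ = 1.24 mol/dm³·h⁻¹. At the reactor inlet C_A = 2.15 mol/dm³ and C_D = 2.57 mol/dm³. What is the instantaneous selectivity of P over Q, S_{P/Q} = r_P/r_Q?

0.248

S_{P/Q} = r_P/r_Q = (k₁·C_A^1.5·C_D^0.5)/(k₂) = (k₁/k₂)·C_A^1.5·C_D^0.5.
= (0.0608×2.150^1.5×2.570^0.5) / (1.24) = 0.3073/1.240 = 0.248.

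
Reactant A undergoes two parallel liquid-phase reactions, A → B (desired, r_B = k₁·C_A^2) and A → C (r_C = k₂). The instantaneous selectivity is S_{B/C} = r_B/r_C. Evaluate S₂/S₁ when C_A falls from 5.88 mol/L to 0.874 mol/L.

S_{B/C} = (k₁/k₂)·C_A^2, so S₂/S₁ = (C_{A,2}/C_{A,1})^2.
= (0.874/5.88)^2 = (0.1486)^2 = 0.0221.

0.0221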